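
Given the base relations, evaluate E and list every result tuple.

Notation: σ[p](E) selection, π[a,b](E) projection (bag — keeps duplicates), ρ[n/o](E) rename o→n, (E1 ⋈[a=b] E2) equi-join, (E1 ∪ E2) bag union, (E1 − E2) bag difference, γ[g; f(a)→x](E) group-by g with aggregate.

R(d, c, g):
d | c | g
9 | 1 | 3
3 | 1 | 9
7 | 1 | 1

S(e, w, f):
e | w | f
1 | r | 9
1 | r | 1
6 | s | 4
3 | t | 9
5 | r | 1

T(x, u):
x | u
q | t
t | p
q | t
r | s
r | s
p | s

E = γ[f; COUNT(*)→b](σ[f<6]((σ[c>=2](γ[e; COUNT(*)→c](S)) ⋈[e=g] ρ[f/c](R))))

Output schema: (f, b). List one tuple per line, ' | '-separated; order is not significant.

Stepwise |·|:
  S → 5
  γ[e; COUNT(*)→c](S) → 4
  σ[c>=2](γ[e; COUNT(*)→c](S)) → 1
  R → 3
  ρ[f/c](R) → 3
  (σ[c>=2](γ[e; COUNT(*)→c](S)) ⋈[e=g] ρ[f/c](R)) → 1
  σ[f<6]((σ[c>=2](γ[e; COUNT(*)→c](S)) ⋈[e=g] ρ[f/c](R))) → 1
  γ[f; COUNT(*)→b](σ[f<6]((σ[c>=2](γ[e; COUNT(*)→c](S)) ⋈[e=g] ρ[f/c](R)))) → 1

== RESULT ==
f | b
1 | 1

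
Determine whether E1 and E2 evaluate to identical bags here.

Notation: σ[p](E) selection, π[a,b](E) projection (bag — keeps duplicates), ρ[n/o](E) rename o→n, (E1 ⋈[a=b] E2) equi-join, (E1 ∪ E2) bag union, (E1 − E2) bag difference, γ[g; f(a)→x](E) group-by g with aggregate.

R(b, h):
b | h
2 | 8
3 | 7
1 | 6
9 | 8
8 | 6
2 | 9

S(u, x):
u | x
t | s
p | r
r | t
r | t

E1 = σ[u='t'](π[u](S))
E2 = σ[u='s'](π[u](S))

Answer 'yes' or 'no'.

E1 per-node cardinality:
  S → 4
  π[u](S) → 4
  σ[u='t'](π[u](S)) → 1
E2 per-node cardinality:
  S → 4
  π[u](S) → 4
  σ[u='s'](π[u](S)) → 0

E1 result:
u
t
E2 result:
u
(0 rows)
Witness: ('t',) appears 1× in E1 but 0× in E2.

no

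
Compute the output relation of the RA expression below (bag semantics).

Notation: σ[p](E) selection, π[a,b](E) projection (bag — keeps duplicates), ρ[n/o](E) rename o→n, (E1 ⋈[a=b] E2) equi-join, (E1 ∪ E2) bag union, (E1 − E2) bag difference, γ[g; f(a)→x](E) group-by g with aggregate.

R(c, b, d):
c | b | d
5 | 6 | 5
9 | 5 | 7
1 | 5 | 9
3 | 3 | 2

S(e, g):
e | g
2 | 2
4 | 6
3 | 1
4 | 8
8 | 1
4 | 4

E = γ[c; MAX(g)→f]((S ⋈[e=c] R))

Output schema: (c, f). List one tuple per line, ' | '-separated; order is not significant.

Subexpression sizes:
  S → 6
  R → 4
  (S ⋈[e=c] R) → 1
  γ[c; MAX(g)→f]((S ⋈[e=c] R)) → 1

== RESULT ==
c | f
3 | 1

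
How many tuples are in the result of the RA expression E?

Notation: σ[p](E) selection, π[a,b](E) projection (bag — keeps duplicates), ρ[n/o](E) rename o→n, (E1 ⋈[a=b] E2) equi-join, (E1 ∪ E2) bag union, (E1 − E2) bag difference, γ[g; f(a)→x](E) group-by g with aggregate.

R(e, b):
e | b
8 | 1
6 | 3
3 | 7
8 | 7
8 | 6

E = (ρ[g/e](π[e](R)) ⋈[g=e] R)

Row counts bottom-up:
  R → 5
  π[e](R) → 5
  ρ[g/e](π[e](R)) → 5
  R → 5
  (ρ[g/e](π[e](R)) ⋈[g=e] R) → 11

|E| = 11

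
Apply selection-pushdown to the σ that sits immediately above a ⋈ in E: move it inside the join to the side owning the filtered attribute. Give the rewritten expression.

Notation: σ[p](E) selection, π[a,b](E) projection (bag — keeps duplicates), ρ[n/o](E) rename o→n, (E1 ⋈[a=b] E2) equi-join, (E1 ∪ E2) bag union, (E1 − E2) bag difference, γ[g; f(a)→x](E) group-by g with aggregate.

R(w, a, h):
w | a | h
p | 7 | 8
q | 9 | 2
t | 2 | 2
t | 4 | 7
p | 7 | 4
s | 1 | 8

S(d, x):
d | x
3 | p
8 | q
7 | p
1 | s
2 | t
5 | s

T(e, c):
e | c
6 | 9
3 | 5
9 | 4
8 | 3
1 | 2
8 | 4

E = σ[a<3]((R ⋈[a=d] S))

σ filters on a, owned by the left side.
E' = (σ[a<3](R) ⋈[a=d] S)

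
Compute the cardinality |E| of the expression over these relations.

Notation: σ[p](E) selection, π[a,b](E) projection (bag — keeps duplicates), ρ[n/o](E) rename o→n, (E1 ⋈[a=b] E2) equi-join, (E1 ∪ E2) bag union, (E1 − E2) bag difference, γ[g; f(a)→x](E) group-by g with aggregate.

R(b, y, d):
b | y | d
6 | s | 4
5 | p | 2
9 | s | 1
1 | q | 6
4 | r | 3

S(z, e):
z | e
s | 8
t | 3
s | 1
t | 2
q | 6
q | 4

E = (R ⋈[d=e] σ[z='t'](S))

Subexpression sizes:
  R → 5
  S → 6
  σ[z='t'](S) → 2
  (R ⋈[d=e] σ[z='t'](S)) → 2

|E| = 2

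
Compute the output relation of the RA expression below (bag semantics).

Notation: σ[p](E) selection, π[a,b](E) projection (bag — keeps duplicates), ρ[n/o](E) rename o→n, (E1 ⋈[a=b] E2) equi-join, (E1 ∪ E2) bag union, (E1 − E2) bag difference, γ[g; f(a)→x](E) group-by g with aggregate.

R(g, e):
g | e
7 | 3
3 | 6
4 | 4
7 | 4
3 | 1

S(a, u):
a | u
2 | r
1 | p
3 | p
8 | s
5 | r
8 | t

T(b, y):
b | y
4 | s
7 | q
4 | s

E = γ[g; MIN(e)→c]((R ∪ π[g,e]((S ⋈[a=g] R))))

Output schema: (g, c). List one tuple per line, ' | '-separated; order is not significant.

Row counts bottom-up:
  R → 5
  S → 6
  R → 5
  (S ⋈[a=g] R) → 2
  π[g,e]((S ⋈[a=g] R)) → 2
  (R ∪ π[g,e]((S ⋈[a=g] R))) → 7
  γ[g; MIN(e)→c]((R ∪ π[g,e]((S ⋈[a=g] R)))) → 3

== RESULT ==
g | c
3 | 1
4 | 4
7 | 3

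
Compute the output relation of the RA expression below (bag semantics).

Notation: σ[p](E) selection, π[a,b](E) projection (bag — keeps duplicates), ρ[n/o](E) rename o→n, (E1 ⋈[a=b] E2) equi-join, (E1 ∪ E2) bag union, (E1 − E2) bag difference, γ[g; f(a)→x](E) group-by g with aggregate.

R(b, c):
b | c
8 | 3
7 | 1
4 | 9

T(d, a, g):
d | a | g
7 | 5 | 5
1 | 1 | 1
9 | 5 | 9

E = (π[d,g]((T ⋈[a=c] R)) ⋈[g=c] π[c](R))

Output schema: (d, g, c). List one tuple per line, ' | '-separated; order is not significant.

Per-node cardinality:
  T → 3
  R → 3
  (T ⋈[a=c] R) → 1
  π[d,g]((T ⋈[a=c] R)) → 1
  R → 3
  π[c](R) → 3
  (π[d,g]((T ⋈[a=c] R)) ⋈[g=c] π[c](R)) → 1

== RESULT ==
d | g | c
1 | 1 | 1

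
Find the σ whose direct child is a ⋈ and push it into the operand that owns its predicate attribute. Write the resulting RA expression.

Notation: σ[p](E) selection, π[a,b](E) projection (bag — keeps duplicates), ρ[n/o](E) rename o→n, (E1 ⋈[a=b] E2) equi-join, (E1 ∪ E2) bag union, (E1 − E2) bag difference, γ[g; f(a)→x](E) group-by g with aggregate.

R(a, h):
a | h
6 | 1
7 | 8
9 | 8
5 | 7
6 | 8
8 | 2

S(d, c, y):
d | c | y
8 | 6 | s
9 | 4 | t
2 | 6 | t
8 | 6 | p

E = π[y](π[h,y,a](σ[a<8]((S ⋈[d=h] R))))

σ filters on a, owned by the right side.
E' = π[y](π[h,y,a]((S ⋈[d=h] σ[a<8](R))))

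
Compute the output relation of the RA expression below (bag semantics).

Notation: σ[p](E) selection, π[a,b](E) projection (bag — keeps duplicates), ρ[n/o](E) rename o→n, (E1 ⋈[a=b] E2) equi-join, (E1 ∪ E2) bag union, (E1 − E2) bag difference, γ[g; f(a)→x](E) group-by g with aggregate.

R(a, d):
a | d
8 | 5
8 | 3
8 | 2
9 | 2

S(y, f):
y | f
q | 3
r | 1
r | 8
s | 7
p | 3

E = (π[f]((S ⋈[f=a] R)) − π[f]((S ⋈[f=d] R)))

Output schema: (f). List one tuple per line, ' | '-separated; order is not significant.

Subexpression sizes:
  S → 5
  R → 4
  (S ⋈[f=a] R) → 3
  π[f]((S ⋈[f=a] R)) → 3
  S → 5
  R → 4
  (S ⋈[f=d] R) → 2
  π[f]((S ⋈[f=d] R)) → 2
  (π[f]((S ⋈[f=a] R)) − π[f]((S ⋈[f=d] R))) → 3

== RESULT ==
f
8
8
8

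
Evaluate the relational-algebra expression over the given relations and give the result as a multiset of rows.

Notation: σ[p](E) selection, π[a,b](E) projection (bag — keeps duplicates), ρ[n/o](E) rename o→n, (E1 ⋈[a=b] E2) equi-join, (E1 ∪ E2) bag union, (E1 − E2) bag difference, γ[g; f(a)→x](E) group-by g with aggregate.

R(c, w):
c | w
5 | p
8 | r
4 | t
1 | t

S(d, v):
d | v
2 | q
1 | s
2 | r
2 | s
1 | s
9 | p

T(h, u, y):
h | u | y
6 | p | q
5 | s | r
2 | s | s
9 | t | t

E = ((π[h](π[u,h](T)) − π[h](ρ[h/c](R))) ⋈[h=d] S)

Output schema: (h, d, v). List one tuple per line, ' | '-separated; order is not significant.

Row counts bottom-up:
  T → 4
  π[u,h](T) → 4
  π[h](π[u,h](T)) → 4
  R → 4
  ρ[h/c](R) → 4
  π[h](ρ[h/c](R)) → 4
  (π[h](π[u,h](T)) − π[h](ρ[h/c](R))) → 3
  S → 6
  ((π[h](π[u,h](T)) − π[h](ρ[h/c](R))) ⋈[h=d] S) → 4

== RESULT ==
h | d | v
2 | 2 | q
2 | 2 | r
2 | 2 | s
9 | 9 | p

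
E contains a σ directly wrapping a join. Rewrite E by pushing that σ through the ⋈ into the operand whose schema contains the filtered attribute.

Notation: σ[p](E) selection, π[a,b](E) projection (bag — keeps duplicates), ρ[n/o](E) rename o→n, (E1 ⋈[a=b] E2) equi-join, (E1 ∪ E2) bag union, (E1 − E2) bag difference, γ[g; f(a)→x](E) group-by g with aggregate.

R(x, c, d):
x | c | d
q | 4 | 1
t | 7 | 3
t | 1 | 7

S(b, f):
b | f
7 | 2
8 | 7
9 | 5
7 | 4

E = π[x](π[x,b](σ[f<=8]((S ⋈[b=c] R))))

σ filters on f, owned by the left side.
E' = π[x](π[x,b]((σ[f<=8](S) ⋈[b=c] R)))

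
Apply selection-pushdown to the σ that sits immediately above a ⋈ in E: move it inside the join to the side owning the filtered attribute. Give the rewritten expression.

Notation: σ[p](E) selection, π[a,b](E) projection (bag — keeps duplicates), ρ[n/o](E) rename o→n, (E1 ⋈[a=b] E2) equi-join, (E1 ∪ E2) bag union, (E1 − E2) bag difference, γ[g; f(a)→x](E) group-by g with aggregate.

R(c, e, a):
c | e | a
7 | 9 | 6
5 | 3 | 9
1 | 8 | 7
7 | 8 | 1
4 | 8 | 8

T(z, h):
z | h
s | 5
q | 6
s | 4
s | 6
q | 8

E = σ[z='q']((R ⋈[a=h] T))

σ filters on z, owned by the right side.
E' = (R ⋈[a=h] σ[z='q'](T))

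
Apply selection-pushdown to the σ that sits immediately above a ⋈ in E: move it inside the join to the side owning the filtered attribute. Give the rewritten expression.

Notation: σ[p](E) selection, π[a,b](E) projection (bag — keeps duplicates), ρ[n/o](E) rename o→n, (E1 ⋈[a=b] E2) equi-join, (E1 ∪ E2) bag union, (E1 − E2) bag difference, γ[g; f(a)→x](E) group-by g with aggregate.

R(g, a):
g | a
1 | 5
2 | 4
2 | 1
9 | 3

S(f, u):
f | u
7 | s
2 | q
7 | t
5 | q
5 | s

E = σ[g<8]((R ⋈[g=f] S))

σ filters on g, owned by the left side.
E' = (σ[g<8](R) ⋈[g=f] S)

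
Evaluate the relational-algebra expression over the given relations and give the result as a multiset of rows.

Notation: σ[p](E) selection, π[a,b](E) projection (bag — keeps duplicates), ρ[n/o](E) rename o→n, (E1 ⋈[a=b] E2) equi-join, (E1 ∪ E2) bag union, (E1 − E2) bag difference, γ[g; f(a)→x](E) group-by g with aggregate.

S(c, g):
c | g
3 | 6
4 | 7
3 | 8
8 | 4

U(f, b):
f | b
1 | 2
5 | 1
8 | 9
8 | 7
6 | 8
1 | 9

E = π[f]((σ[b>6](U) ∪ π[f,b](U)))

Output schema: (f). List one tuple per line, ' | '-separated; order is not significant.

Subexpression sizes:
  U → 6
  σ[b>6](U) → 4
  U → 6
  π[f,b](U) → 6
  (σ[b>6](U) ∪ π[f,b](U)) → 10
  π[f]((σ[b>6](U) ∪ π[f,b](U))) → 10

== RESULT ==
f
1
1
1
5
6
6
8
8
8
8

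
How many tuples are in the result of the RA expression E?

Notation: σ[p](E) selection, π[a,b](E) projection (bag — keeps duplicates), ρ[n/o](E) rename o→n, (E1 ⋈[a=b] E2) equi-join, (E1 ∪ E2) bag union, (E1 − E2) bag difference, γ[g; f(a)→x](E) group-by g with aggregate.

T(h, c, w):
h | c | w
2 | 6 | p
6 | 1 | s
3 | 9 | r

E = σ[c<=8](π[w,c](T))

Subexpression sizes:
  T → 3
  π[w,c](T) → 3
  σ[c<=8](π[w,c](T)) → 2

|E| = 2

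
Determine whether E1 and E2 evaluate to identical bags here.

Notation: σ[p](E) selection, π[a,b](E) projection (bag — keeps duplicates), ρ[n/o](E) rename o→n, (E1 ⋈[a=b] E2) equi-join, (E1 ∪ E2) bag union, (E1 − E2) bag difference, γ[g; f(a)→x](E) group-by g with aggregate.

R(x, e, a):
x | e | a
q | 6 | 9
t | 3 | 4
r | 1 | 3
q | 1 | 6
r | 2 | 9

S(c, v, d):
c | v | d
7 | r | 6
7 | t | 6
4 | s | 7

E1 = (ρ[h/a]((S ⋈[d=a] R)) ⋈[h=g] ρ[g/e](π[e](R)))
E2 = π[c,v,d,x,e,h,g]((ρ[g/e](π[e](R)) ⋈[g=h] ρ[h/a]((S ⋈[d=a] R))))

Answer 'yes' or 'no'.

E1 per-node cardinality:
  S → 3
  R → 5
  (S ⋈[d=a] R) → 2
  ρ[h/a]((S ⋈[d=a] R)) → 2
  R → 5
  π[e](R) → 5
  ρ[g/e](π[e](R)) → 5
  (ρ[h/a]((S ⋈[d=a] R)) ⋈[h=g] ρ[g/e](π[e](R))) → 2
E2 per-node cardinality:
  R → 5
  π[e](R) → 5
  ρ[g/e](π[e](R)) → 5
  S → 3
  R → 5
  (S ⋈[d=a] R) → 2
  ρ[h/a]((S ⋈[d=a] R)) → 2
  (ρ[g/e](π[e](R)) ⋈[g=h] ρ[h/a]((S ⋈[d=a] R))) → 2
  π[c,v,d,x,e,h,g]((ρ[g/e](π[e](R)) ⋈[g=h] ρ[h/a]((S ⋈[d=a] R)))) → 2

E1 and E2 produce the same multiset:
c | v | d | x | e | h | g
7 | r | 6 | q | 1 | 6 | 6
7 | t | 6 | q | 1 | 6 | 6

yes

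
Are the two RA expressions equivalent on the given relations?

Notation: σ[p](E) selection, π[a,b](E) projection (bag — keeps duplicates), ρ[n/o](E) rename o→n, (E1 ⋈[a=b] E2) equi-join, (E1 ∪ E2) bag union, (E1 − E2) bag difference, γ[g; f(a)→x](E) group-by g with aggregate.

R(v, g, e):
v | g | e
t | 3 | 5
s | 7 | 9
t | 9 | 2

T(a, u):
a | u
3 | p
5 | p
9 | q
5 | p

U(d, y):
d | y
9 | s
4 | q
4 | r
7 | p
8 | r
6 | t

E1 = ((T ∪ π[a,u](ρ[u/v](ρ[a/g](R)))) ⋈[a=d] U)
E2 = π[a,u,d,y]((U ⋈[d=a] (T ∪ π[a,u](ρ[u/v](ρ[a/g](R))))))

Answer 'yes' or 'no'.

E1 subexpression sizes:
  T → 4
  R → 3
  ρ[a/g](R) → 3
  ρ[u/v](ρ[a/g](R)) → 3
  π[a,u](ρ[u/v](ρ[a/g](R))) → 3
  (T ∪ π[a,u](ρ[u/v](ρ[a/g](R)))) → 7
  U → 6
  ((T ∪ π[a,u](ρ[u/v](ρ[a/g](R)))) ⋈[a=d] U) → 3
E2 subexpression sizes:
  U → 6
  T → 4
  R → 3
  ρ[a/g](R) → 3
  ρ[u/v](ρ[a/g](R)) → 3
  π[a,u](ρ[u/v](ρ[a/g](R))) → 3
  (T ∪ π[a,u](ρ[u/v](ρ[a/g](R)))) → 7
  (U ⋈[d=a] (T ∪ π[a,u](ρ[u/v](ρ[a/g](R))))) → 3
  π[a,u,d,y]((U ⋈[d=a] (T ∪ π[a,u](ρ[u/v](ρ[a/g](R)))))) → 3

E1 and E2 produce the same multiset:
a | u | d | y
7 | s | 7 | p
9 | q | 9 | s
9 | t | 9 | s

yes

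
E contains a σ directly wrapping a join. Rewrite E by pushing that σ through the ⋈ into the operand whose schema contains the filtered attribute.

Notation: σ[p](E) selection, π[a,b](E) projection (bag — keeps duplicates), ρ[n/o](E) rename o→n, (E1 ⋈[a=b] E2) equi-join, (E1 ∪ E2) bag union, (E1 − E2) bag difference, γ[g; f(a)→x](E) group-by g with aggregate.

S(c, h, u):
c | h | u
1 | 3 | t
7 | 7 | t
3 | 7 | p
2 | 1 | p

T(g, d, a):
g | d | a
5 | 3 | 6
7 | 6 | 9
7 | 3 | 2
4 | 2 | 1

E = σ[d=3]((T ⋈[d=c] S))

σ filters on d, owned by the left side.
E' = (σ[d=3](T) ⋈[d=c] S)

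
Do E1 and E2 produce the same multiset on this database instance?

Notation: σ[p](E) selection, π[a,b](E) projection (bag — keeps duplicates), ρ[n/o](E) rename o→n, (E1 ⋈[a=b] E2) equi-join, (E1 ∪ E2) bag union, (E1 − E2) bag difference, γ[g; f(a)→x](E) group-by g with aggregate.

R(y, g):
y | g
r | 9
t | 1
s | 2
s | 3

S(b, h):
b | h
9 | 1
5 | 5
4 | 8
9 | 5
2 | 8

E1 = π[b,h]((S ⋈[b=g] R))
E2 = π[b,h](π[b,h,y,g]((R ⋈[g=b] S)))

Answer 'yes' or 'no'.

E1 stepwise |·|:
  S → 5
  R → 4
  (S ⋈[b=g] R) → 3
  π[b,h]((S ⋈[b=g] R)) → 3
E2 stepwise |·|:
  R → 4
  S → 5
  (R ⋈[g=b] S) → 3
  π[b,h,y,g]((R ⋈[g=b] S)) → 3
  π[b,h](π[b,h,y,g]((R ⋈[g=b] S))) → 3

E1 and E2 produce the same multiset:
b | h
2 | 8
9 | 1
9 | 5

yes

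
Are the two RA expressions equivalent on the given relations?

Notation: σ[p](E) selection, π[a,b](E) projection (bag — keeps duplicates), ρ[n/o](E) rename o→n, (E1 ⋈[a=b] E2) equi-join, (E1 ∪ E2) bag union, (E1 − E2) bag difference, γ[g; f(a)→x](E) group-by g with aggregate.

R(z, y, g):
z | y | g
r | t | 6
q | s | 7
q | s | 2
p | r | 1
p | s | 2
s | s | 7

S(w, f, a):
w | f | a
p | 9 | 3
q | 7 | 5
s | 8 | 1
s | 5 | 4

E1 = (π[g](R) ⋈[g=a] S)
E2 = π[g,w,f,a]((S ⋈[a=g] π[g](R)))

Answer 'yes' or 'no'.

E1 per-node cardinality:
  R → 6
  π[g](R) → 6
  S → 4
  (π[g](R) ⋈[g=a] S) → 1
E2 per-node cardinality:
  S → 4
  R → 6
  π[g](R) → 6
  (S ⋈[a=g] π[g](R)) → 1
  π[g,w,f,a]((S ⋈[a=g] π[g](R))) → 1

E1 and E2 produce the same multiset:
g | w | f | a
1 | s | 8 | 1

yes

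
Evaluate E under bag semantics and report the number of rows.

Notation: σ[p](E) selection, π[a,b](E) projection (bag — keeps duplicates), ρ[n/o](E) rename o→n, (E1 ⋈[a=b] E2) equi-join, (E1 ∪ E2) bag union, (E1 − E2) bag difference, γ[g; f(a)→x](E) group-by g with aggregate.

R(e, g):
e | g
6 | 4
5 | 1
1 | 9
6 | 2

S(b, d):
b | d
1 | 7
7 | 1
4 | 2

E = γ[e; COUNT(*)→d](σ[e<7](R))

Stepwise |·|:
  R → 4
  σ[e<7](R) → 4
  γ[e; COUNT(*)→d](σ[e<7](R)) → 3

|E| = 3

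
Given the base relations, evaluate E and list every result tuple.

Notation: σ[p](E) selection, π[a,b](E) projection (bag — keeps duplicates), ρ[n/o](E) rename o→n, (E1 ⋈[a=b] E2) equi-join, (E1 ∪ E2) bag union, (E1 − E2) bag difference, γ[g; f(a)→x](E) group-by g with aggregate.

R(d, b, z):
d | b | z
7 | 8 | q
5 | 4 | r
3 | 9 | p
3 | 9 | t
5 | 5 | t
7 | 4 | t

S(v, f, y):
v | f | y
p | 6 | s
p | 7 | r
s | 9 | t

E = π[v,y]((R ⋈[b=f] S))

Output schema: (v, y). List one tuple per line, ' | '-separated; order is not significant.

Subexpression sizes:
  R → 6
  S → 3
  (R ⋈[b=f] S) → 2
  π[v,y]((R ⋈[b=f] S)) → 2

== RESULT ==
v | y
s | t
s | t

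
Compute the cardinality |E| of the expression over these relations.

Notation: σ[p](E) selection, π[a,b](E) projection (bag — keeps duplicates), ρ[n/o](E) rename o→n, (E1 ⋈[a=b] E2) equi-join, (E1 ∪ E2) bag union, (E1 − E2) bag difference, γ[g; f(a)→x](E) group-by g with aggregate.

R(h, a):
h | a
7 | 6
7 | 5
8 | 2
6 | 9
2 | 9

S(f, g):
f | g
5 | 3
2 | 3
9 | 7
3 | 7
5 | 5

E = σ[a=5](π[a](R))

Subexpression sizes:
  R → 5
  π[a](R) → 5
  σ[a=5](π[a](R)) → 1

|E| = 1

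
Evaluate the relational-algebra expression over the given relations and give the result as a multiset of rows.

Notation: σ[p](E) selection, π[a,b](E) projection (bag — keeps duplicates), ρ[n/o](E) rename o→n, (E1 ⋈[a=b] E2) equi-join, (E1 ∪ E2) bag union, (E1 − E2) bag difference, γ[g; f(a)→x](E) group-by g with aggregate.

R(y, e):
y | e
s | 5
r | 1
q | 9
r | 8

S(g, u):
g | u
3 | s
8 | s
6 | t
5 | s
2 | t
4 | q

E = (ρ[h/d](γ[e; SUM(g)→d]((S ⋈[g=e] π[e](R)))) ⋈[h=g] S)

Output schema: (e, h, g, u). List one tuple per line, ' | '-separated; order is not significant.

Stepwise |·|:
  S → 6
  R → 4
  π[e](R) → 4
  (S ⋈[g=e] π[e](R)) → 2
  γ[e; SUM(g)→d]((S ⋈[g=e] π[e](R))) → 2
  ρ[h/d](γ[e; SUM(g)→d]((S ⋈[g=e] π[e](R)))) → 2
  S → 6
  (ρ[h/d](γ[e; SUM(g)→d]((S ⋈[g=e] π[e](R)))) ⋈[h=g] S) → 2

== RESULT ==
e | h | g | u
5 | 5 | 5 | s
8 | 8 | 8 | s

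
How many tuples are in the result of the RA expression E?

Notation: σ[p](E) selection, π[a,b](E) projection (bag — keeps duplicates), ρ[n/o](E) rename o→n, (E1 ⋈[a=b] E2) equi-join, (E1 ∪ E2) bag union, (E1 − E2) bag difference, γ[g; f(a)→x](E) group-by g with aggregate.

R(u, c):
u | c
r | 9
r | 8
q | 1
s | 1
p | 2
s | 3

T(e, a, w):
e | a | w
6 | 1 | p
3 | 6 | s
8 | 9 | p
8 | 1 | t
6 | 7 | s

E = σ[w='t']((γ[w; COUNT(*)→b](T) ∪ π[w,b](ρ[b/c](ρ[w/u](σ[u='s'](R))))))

Stepwise |·|:
  T → 5
  γ[w; COUNT(*)→b](T) → 3
  R → 6
  σ[u='s'](R) → 2
  ρ[w/u](σ[u='s'](R)) → 2
  ρ[b/c](ρ[w/u](σ[u='s'](R))) → 2
  π[w,b](ρ[b/c](ρ[w/u](σ[u='s'](R)))) → 2
  (γ[w; COUNT(*)→b](T) ∪ π[w,b](ρ[b/c](ρ[w/u](σ[u='s'](R))))) → 5
  σ[w='t']((γ[w; COUNT(*)→b](T) ∪ π[w,b](ρ[b/c](ρ[w/u](σ[u='s'](R)))))) → 1

|E| = 1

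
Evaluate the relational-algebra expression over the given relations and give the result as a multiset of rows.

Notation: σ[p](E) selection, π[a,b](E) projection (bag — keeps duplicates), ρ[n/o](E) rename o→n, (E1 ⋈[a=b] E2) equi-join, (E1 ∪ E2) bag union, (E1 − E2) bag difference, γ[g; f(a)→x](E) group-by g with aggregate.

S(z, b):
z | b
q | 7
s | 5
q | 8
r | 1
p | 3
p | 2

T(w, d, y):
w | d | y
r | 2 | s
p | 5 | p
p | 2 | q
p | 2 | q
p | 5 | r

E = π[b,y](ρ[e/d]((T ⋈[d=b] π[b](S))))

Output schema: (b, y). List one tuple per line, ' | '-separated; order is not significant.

Row counts bottom-up:
  T → 5
  S → 6
  π[b](S) → 6
  (T ⋈[d=b] π[b](S)) → 5
  ρ[e/d]((T ⋈[d=b] π[b](S))) → 5
  π[b,y](ρ[e/d]((T ⋈[d=b] π[b](S)))) → 5

== RESULT ==
b | y
2 | q
2 | q
2 | s
5 | p
5 | r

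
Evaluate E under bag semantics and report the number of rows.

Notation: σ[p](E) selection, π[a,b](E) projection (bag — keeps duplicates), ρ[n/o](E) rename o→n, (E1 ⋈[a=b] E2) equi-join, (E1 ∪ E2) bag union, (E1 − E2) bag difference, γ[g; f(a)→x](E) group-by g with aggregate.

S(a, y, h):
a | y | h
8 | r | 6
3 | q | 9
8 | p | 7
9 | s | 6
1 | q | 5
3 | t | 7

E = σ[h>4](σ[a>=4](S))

Per-node cardinality:
  S → 6
  σ[a>=4](S) → 3
  σ[h>4](σ[a>=4](S)) → 3

|E| = 3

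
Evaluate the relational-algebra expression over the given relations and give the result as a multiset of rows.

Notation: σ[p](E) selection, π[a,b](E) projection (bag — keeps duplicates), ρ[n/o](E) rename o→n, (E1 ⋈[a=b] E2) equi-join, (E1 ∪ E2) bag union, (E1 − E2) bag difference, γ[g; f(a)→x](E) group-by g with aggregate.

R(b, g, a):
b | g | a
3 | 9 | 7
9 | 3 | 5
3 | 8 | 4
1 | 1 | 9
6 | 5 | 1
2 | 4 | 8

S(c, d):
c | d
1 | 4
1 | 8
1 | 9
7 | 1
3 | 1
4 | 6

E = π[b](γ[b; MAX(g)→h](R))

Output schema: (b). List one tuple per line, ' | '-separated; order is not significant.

Stepwise |·|:
  R → 6
  γ[b; MAX(g)→h](R) → 5
  π[b](γ[b; MAX(g)→h](R)) → 5

== RESULT ==
b
1
2
3
6
9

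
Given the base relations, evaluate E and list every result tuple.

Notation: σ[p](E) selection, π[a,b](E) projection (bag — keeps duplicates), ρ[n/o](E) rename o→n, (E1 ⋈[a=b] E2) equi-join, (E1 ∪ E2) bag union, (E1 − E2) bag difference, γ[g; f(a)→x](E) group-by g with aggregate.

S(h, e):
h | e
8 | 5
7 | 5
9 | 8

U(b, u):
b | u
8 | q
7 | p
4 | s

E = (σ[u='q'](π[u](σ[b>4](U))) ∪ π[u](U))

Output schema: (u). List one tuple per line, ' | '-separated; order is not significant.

Per-node cardinality:
  U → 3
  σ[b>4](U) → 2
  π[u](σ[b>4](U)) → 2
  σ[u='q'](π[u](σ[b>4](U))) → 1
  U → 3
  π[u](U) → 3
  (σ[u='q'](π[u](σ[b>4](U))) ∪ π[u](U)) → 4

== RESULT ==
u
p
q
q
s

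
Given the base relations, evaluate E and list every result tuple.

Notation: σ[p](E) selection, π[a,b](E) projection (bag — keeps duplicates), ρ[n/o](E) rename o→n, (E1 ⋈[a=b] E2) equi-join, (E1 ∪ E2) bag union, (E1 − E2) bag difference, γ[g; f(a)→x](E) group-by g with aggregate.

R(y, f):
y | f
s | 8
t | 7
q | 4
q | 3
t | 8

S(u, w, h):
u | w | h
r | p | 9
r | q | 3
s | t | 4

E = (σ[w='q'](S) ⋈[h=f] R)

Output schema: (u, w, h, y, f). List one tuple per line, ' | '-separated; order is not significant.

Row counts bottom-up:
  S → 3
  σ[w='q'](S) → 1
  R → 5
  (σ[w='q'](S) ⋈[h=f] R) → 1

== RESULT ==
u | w | h | y | f
r | q | 3 | q | 3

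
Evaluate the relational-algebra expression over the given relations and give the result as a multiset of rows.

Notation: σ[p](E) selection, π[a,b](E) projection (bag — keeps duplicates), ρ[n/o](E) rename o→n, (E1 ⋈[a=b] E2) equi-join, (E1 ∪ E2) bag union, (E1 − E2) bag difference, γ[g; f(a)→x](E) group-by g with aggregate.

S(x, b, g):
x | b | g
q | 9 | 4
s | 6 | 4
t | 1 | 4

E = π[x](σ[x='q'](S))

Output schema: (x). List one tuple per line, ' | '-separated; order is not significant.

Per-node cardinality:
  S → 3
  σ[x='q'](S) → 1
  π[x](σ[x='q'](S)) → 1

== RESULT ==
x
q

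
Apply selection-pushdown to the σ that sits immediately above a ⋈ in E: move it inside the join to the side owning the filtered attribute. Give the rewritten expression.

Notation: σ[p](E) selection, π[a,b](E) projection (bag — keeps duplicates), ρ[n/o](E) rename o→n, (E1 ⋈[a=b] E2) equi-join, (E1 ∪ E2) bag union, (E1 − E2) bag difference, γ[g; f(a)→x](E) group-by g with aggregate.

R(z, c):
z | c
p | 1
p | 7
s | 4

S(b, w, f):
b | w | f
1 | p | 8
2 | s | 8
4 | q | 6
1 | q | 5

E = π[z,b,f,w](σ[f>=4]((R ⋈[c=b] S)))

σ filters on f, owned by the right side.
E' = π[z,b,f,w]((R ⋈[c=b] σ[f>=4](S)))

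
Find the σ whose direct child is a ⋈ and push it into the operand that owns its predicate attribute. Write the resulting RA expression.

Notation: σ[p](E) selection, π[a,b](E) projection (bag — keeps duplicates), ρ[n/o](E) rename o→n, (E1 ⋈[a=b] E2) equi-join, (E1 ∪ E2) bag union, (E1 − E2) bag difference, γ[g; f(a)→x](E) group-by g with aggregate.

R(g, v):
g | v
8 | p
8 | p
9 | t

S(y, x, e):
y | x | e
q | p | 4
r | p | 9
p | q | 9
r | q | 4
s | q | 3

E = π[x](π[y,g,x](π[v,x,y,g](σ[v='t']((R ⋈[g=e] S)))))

σ filters on v, owned by the left side.
E' = π[x](π[y,g,x](π[v,x,y,g]((σ[v='t'](R) ⋈[g=e] S))))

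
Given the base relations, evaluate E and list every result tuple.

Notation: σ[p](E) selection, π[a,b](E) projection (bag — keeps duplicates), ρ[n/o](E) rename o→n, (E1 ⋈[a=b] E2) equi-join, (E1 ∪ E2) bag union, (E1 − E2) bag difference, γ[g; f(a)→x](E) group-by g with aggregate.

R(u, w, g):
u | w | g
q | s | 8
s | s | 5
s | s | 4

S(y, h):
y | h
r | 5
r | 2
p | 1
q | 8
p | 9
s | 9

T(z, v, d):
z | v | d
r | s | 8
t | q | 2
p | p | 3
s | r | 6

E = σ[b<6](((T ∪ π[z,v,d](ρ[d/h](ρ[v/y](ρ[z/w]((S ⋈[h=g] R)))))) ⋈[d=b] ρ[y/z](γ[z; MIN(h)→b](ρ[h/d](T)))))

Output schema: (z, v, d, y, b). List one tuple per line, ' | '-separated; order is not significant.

Per-node cardinality:
  T → 4
  S → 6
  R → 3
  (S ⋈[h=g] R) → 2
  ρ[z/w]((S ⋈[h=g] R)) → 2
  ρ[v/y](ρ[z/w]((S ⋈[h=g] R))) → 2
  ρ[d/h](ρ[v/y](ρ[z/w]((S ⋈[h=g] R)))) → 2
  π[z,v,d](ρ[d/h](ρ[v/y](ρ[z/w]((S ⋈[h=g] R))))) → 2
  (T ∪ π[z,v,d](ρ[d/h](ρ[v/y](ρ[z/w]((S ⋈[h=g] R)))))) → 6
  T → 4
  ρ[h/d](T) → 4
  γ[z; MIN(h)→b](ρ[h/d](T)) → 4
  ρ[y/z](γ[z; MIN(h)→b](ρ[h/d](T))) → 4
  ((T ∪ π[z,v,d](ρ[d/h](ρ[v/y](ρ[z/w]((S ⋈[h=g] R)))))) ⋈[d=b] ρ[y/z](γ[z; MIN(h)→b](ρ[h/d](T)))) → 5
  σ[b<6](((T ∪ π[z,v,d](ρ[d/h](ρ[v/y](ρ[z/w]((S ⋈[h=g] R)))))) ⋈[d=b] ρ[y/z](γ[z; MIN(h)→b](ρ[h/d](T))))) → 2

== RESULT ==
z | v | d | y | b
p | p | 3 | p | 3
t | q | 2 | t | 2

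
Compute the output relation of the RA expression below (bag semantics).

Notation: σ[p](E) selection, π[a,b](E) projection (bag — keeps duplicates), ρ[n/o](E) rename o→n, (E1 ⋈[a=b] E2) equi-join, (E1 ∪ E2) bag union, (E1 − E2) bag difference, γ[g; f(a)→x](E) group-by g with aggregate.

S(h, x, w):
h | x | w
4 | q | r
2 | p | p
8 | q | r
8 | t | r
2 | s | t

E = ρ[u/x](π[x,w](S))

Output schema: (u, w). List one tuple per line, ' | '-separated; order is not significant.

Subexpression sizes:
  S → 5
  π[x,w](S) → 5
  ρ[u/x](π[x,w](S)) → 5

== RESULT ==
u | w
p | p
q | r
q | r
s | t
t | r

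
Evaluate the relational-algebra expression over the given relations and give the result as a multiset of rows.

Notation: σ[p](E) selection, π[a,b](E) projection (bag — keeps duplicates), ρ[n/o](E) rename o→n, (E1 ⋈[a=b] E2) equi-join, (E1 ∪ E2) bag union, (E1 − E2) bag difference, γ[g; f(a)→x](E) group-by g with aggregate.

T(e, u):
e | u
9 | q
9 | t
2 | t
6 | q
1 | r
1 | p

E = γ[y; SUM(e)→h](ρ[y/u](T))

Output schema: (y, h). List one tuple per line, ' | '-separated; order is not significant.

Stepwise |·|:
  T → 6
  ρ[y/u](T) → 6
  γ[y; SUM(e)→h](ρ[y/u](T)) → 4

== RESULT ==
y | h
p | 1
q | 15
r | 1
t | 11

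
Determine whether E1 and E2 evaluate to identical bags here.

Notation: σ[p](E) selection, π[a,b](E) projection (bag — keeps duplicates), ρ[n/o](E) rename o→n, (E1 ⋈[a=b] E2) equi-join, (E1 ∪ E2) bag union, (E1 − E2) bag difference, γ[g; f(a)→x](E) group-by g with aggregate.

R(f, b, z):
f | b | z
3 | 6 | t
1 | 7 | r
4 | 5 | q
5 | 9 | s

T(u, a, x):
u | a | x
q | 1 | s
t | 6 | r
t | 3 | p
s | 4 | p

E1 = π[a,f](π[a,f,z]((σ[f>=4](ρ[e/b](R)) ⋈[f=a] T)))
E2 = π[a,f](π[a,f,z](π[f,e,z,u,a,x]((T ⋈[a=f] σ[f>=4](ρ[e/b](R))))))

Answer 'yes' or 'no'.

E1 per-node cardinality:
  R → 4
  ρ[e/b](R) → 4
  σ[f>=4](ρ[e/b](R)) → 2
  T → 4
  (σ[f>=4](ρ[e/b](R)) ⋈[f=a] T) → 1
  π[a,f,z]((σ[f>=4](ρ[e/b](R)) ⋈[f=a] T)) → 1
  π[a,f](π[a,f,z]((σ[f>=4](ρ[e/b](R)) ⋈[f=a] T))) → 1
E2 per-node cardinality:
  T → 4
  R → 4
  ρ[e/b](R) → 4
  σ[f>=4](ρ[e/b](R)) → 2
  (T ⋈[a=f] σ[f>=4](ρ[e/b](R))) → 1
  π[f,e,z,u,a,x]((T ⋈[a=f] σ[f>=4](ρ[e/b](R)))) → 1
  π[a,f,z](π[f,e,z,u,a,x]((T ⋈[a=f] σ[f>=4](ρ[e/b](R))))) → 1
  π[a,f](π[a,f,z](π[f,e,z,u,a,x]((T ⋈[a=f] σ[f>=4](ρ[e/b](R)))))) → 1

E1 and E2 produce the same multiset:
a | f
4 | 4

yes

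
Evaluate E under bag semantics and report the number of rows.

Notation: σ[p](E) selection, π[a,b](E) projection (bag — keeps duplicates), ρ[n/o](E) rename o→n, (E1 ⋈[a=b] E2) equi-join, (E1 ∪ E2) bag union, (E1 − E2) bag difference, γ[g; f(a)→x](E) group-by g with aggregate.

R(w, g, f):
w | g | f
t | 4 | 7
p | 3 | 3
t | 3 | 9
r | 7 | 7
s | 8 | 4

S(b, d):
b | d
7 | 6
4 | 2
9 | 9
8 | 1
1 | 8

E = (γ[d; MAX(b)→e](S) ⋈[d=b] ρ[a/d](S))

Stepwise |·|:
  S → 5
  γ[d; MAX(b)→e](S) → 5
  S → 5
  ρ[a/d](S) → 5
  (γ[d; MAX(b)→e](S) ⋈[d=b] ρ[a/d](S)) → 3

|E| = 3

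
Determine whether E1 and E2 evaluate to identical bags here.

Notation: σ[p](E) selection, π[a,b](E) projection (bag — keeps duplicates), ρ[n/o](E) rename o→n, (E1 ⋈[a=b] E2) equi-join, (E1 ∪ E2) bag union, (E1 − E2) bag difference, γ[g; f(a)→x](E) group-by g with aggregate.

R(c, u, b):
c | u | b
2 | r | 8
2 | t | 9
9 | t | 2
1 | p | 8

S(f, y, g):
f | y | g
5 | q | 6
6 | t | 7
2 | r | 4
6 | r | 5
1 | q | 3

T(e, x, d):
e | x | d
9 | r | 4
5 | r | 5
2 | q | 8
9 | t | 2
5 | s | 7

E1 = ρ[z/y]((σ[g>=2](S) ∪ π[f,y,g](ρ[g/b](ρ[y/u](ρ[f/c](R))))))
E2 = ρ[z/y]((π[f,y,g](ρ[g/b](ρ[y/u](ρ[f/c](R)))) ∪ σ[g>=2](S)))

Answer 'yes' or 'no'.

E1 subexpression sizes:
  S → 5
  σ[g>=2](S) → 5
  R → 4
  ρ[f/c](R) → 4
  ρ[y/u](ρ[f/c](R)) → 4
  ρ[g/b](ρ[y/u](ρ[f/c](R))) → 4
  π[f,y,g](ρ[g/b](ρ[y/u](ρ[f/c](R)))) → 4
  (σ[g>=2](S) ∪ π[f,y,g](ρ[g/b](ρ[y/u](ρ[f/c](R))))) → 9
  ρ[z/y]((σ[g>=2](S) ∪ π[f,y,g](ρ[g/b](ρ[y/u](ρ[f/c](R)))))) → 9
E2 subexpression sizes:
  R → 4
  ρ[f/c](R) → 4
  ρ[y/u](ρ[f/c](R)) → 4
  ρ[g/b](ρ[y/u](ρ[f/c](R))) → 4
  π[f,y,g](ρ[g/b](ρ[y/u](ρ[f/c](R)))) → 4
  S → 5
  σ[g>=2](S) → 5
  (π[f,y,g](ρ[g/b](ρ[y/u](ρ[f/c](R)))) ∪ σ[g>=2](S)) → 9
  ρ[z/y]((π[f,y,g](ρ[g/b](ρ[y/u](ρ[f/c](R)))) ∪ σ[g>=2](S))) → 9

E1 and E2 produce the same multiset:
f | z | g
1 | p | 8
1 | q | 3
2 | r | 4
2 | r | 8
2 | t | 9
5 | q | 6
6 | r | 5
6 | t | 7
9 | t | 2

yes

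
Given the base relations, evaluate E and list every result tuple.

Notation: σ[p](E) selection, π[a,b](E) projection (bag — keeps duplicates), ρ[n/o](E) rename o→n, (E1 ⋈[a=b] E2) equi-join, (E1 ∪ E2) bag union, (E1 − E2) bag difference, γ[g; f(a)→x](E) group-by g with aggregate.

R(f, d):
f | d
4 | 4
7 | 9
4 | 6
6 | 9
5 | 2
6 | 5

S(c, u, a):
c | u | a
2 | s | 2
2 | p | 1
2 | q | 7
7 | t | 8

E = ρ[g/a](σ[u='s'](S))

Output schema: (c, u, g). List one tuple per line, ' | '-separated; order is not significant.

Per-node cardinality:
  S → 4
  σ[u='s'](S) → 1
  ρ[g/a](σ[u='s'](S)) → 1

== RESULT ==
c | u | g
2 | s | 2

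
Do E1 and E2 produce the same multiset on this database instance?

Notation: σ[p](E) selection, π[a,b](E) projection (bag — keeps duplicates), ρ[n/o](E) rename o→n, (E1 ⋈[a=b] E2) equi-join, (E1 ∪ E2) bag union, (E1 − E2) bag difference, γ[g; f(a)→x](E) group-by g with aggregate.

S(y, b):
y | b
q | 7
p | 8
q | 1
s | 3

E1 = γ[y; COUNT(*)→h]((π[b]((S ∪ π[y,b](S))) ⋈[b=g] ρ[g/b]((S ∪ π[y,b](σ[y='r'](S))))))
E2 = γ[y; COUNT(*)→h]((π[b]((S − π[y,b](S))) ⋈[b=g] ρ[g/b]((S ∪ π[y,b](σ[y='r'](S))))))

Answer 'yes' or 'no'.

E1 stepwise |·|:
  S → 4
  S → 4
  π[y,b](S) → 4
  (S ∪ π[y,b](S)) → 8
  π[b]((S ∪ π[y,b](S))) → 8
  S → 4
  S → 4
  σ[y='r'](S) → 0
  π[y,b](σ[y='r'](S)) → 0
  (S ∪ π[y,b](σ[y='r'](S))) → 4
  ρ[g/b]((S ∪ π[y,b](σ[y='r'](S)))) → 4
  (π[b]((S ∪ π[y,b](S))) ⋈[b=g] ρ[g/b]((S ∪ π[y,b](σ[y='r'](S))))) → 8
  γ[y; COUNT(*)→h]((π[b]((S ∪ π[y,b](S))) ⋈[b=g] ρ[g/b]((S ∪ π[y,b](σ[y='r'](S)))))) → 3
E2 stepwise |·|:
  S → 4
  S → 4
  π[y,b](S) → 4
  (S − π[y,b](S)) → 0
  π[b]((S − π[y,b](S))) → 0
  S → 4
  S → 4
  σ[y='r'](S) → 0
  π[y,b](σ[y='r'](S)) → 0
  (S ∪ π[y,b](σ[y='r'](S))) → 4
  ρ[g/b]((S ∪ π[y,b](σ[y='r'](S)))) → 4
  (π[b]((S − π[y,b](S))) ⋈[b=g] ρ[g/b]((S ∪ π[y,b](σ[y='r'](S))))) → 0
  γ[y; COUNT(*)→h]((π[b]((S − π[y,b](S))) ⋈[b=g] ρ[g/b]((S ∪ π[y,b](σ[y='r'](S)))))) → 0

E1 result:
y | h
p | 2
q | 4
s | 2
E2 result:
y | h
(0 rows)
Witness: ('s', 2) appears 1× in E1 but 0× in E2.

no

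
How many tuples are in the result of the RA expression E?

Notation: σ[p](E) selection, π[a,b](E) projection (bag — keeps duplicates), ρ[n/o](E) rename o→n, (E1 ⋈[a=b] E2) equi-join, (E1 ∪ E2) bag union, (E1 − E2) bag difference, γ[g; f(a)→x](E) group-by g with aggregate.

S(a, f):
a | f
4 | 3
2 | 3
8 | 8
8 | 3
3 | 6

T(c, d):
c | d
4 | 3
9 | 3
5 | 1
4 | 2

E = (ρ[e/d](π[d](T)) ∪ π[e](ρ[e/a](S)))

Per-node cardinality:
  T → 4
  π[d](T) → 4
  ρ[e/d](π[d](T)) → 4
  S → 5
  ρ[e/a](S) → 5
  π[e](ρ[e/a](S)) → 5
  (ρ[e/d](π[d](T)) ∪ π[e](ρ[e/a](S))) → 9

|E| = 9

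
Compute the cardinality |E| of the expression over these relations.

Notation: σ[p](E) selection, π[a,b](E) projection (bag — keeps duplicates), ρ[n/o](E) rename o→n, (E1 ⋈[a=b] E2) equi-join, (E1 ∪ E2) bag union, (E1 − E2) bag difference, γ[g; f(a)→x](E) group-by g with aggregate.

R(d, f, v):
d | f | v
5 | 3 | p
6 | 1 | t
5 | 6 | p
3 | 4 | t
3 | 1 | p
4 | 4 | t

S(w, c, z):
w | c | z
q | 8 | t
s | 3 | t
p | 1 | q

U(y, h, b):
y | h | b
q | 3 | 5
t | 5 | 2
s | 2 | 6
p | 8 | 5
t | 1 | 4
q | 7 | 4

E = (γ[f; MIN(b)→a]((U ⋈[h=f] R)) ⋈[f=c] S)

Per-node cardinality:
  U → 6
  R → 6
  (U ⋈[h=f] R) → 3
  γ[f; MIN(b)→a]((U ⋈[h=f] R)) → 2
  S → 3
  (γ[f; MIN(b)→a]((U ⋈[h=f] R)) ⋈[f=c] S) → 2

|E| = 2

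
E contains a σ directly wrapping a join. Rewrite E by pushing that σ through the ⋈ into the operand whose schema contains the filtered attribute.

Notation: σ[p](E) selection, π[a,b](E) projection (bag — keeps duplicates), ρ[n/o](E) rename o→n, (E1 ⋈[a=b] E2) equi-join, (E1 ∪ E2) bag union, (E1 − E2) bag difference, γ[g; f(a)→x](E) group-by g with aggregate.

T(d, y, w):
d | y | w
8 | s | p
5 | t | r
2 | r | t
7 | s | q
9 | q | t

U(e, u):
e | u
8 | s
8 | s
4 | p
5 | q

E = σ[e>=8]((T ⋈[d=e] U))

σ filters on e, owned by the right side.
E' = (T ⋈[d=e] σ[e>=8](U))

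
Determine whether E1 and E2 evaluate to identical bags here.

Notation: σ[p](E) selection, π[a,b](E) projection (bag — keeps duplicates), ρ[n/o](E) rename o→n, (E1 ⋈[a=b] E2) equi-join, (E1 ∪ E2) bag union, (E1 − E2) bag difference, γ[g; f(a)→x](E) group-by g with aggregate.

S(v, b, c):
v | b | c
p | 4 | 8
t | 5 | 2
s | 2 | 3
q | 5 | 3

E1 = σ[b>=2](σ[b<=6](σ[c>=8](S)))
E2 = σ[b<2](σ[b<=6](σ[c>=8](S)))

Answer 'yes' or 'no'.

E1 per-node cardinality:
  S → 4
  σ[c>=8](S) → 1
  σ[b<=6](σ[c>=8](S)) → 1
  σ[b>=2](σ[b<=6](σ[c>=8](S))) → 1
E2 per-node cardinality:
  S → 4
  σ[c>=8](S) → 1
  σ[b<=6](σ[c>=8](S)) → 1
  σ[b<2](σ[b<=6](σ[c>=8](S))) → 0

E1 result:
v | b | c
p | 4 | 8
E2 result:
v | b | c
(0 rows)
Witness: ('p', 4, 8) appears 1× in E1 but 0× in E2.

no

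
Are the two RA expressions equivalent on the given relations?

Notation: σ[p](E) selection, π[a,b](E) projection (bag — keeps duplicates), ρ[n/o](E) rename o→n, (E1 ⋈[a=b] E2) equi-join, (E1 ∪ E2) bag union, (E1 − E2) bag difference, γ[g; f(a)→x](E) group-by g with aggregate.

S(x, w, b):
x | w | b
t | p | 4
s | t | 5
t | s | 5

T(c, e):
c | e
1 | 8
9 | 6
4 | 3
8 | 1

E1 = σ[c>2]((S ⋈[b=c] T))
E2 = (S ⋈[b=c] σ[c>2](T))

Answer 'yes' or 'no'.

E1 stepwise |·|:
  S → 3
  T → 4
  (S ⋈[b=c] T) → 1
  σ[c>2]((S ⋈[b=c] T)) → 1
E2 stepwise |·|:
  S → 3
  T → 4
  σ[c>2](T) → 3
  (S ⋈[b=c] σ[c>2](T)) → 1

E1 and E2 produce the same multiset:
x | w | b | c | e
t | p | 4 | 4 | 3

yes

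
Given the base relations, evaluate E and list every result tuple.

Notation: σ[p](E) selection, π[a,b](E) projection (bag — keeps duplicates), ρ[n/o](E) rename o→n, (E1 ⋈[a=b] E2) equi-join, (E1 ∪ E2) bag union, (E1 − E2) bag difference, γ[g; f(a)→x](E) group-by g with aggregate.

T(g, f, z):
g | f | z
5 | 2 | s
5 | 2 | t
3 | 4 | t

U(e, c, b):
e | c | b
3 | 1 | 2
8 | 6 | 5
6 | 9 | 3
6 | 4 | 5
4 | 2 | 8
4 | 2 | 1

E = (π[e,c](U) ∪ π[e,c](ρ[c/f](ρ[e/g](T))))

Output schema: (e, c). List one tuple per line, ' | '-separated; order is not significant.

Subexpression sizes:
  U → 6
  π[e,c](U) → 6
  T → 3
  ρ[e/g](T) → 3
  ρ[c/f](ρ[e/g](T)) → 3
  π[e,c](ρ[c/f](ρ[e/g](T))) → 3
  (π[e,c](U) ∪ π[e,c](ρ[c/f](ρ[e/g](T)))) → 9

== RESULT ==
e | c
3 | 1
3 | 4
4 | 2
4 | 2
5 | 2
5 | 2
6 | 4
6 | 9
8 | 6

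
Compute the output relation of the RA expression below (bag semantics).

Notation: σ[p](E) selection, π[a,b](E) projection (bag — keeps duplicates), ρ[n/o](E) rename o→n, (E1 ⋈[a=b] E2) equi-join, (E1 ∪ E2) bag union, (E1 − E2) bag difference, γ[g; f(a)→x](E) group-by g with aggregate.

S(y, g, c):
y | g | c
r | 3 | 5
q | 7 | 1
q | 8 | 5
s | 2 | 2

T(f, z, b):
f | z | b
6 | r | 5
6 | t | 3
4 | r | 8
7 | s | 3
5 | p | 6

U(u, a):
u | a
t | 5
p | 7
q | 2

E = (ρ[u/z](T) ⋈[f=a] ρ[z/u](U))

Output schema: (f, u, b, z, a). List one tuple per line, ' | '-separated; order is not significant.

Per-node cardinality:
  T → 5
  ρ[u/z](T) → 5
  U → 3
  ρ[z/u](U) → 3
  (ρ[u/z](T) ⋈[f=a] ρ[z/u](U)) → 2

== RESULT ==
f | u | b | z | a
5 | p | 6 | t | 5
7 | s | 3 | p | 7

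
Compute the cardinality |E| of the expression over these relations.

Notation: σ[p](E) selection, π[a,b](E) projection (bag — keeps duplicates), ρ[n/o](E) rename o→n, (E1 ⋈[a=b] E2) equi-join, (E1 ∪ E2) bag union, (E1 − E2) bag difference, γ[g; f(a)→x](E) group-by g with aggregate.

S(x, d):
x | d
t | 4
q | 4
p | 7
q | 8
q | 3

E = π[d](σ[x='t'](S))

Subexpression sizes:
  S → 5
  σ[x='t'](S) → 1
  π[d](σ[x='t'](S)) → 1

|E| = 1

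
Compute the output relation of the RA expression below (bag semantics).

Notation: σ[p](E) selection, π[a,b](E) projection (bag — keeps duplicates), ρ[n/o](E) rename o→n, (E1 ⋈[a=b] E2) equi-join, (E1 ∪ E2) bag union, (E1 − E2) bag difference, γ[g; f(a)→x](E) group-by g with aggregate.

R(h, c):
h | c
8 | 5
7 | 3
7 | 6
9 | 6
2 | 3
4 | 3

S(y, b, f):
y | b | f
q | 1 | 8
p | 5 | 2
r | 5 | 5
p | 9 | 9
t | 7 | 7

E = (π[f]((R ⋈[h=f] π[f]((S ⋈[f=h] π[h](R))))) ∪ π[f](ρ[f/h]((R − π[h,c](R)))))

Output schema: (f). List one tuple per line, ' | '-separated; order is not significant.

Per-node cardinality:
  R → 6
  S → 5
  R → 6
  π[h](R) → 6
  (S ⋈[f=h] π[h](R)) → 5
  π[f]((S ⋈[f=h] π[h](R))) → 5
  (R ⋈[h=f] π[f]((S ⋈[f=h] π[h](R)))) → 7
  π[f]((R ⋈[h=f] π[f]((S ⋈[f=h] π[h](R))))) → 7
  R → 6
  R → 6
  π[h,c](R) → 6
  (R − π[h,c](R)) → 0
  ρ[f/h]((R − π[h,c](R))) → 0
  π[f](ρ[f/h]((R − π[h,c](R)))) → 0
  (π[f]((R ⋈[h=f] π[f]((S ⋈[f=h] π[h](R))))) ∪ π[f](ρ[f/h]((R − π[h,c](R))))) → 7

== RESULT ==
f
2
7
7
7
7
8
9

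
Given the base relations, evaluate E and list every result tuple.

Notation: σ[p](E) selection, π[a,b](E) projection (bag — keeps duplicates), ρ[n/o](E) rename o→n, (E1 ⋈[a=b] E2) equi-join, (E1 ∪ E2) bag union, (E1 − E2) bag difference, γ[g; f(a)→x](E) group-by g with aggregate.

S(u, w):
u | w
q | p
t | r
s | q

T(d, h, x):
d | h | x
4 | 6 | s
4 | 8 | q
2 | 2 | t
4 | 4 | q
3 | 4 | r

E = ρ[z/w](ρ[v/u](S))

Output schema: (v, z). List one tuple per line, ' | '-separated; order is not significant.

Subexpression sizes:
  S → 3
  ρ[v/u](S) → 3
  ρ[z/w](ρ[v/u](S)) → 3

== RESULT ==
v | z
q | p
s | q
t | r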